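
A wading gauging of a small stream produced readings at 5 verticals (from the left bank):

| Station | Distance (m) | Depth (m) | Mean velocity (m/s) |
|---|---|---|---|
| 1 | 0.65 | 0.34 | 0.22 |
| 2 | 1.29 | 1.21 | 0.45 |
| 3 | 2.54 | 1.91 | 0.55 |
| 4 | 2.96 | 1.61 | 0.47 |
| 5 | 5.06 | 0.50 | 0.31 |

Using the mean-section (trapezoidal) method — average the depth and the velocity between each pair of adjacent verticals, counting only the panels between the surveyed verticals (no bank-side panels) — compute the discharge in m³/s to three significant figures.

Panel 1-2: Δb = 0.64 m, d̄ = (0.34+1.21)/2 = 0.775, v̄ = (0.22+0.45)/2 = 0.335 → q = 0.64×0.775×0.335 = 0.1662 m³/s
Panel 2-3: Δb = 1.25 m, d̄ = (1.21+1.91)/2 = 1.56, v̄ = (0.45+0.55)/2 = 0.5 → q = 1.25×1.56×0.5 = 0.9750 m³/s
Panel 3-4: Δb = 0.42 m, d̄ = (1.91+1.61)/2 = 1.76, v̄ = (0.55+0.47)/2 = 0.51 → q = 0.42×1.76×0.51 = 0.3770 m³/s
Panel 4-5: Δb = 2.1 m, d̄ = (1.61+0.50)/2 = 1.055, v̄ = (0.47+0.31)/2 = 0.39 → q = 2.1×1.055×0.39 = 0.8640 m³/s
Q = Σ q = 2.382 m³/s

2.38 m³/s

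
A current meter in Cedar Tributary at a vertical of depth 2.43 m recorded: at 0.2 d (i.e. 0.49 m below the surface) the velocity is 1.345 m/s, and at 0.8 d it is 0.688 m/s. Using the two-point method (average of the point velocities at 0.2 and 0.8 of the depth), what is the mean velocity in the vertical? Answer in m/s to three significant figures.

v̄ = (1.345 + 0.688) / 2 = 1.017 m/s

1.02 m/s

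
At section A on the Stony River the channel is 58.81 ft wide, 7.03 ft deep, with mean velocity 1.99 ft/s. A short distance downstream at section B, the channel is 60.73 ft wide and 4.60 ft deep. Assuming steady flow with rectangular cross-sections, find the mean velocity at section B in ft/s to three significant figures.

2.95 ft/s

Q = A₁V₁ = (58.81×7.03) × 1.99 = 822.7 ft³/s
A₂ = 60.73 × 4.60 = 279.4 ft²
V₂ = Q/A₂ = 822.7/279.4 = 2.945 ft/s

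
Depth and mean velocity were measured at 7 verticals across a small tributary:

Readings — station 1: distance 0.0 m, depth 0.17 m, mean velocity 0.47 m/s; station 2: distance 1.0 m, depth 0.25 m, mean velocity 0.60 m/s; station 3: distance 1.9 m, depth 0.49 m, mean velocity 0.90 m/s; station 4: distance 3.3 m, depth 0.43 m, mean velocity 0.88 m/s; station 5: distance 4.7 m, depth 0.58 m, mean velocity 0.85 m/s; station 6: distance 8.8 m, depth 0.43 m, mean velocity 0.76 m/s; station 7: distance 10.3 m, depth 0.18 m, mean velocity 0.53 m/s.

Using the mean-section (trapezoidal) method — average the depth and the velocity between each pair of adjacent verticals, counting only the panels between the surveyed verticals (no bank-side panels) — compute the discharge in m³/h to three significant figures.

Panel 1-2: Δb = 1 m, d̄ = (0.17+0.25)/2 = 0.21, v̄ = (0.47+0.60)/2 = 0.535 → q = 1×0.21×0.535 = 0.1124 m³/s
Panel 2-3: Δb = 0.9 m, d̄ = (0.25+0.49)/2 = 0.37, v̄ = (0.60+0.90)/2 = 0.75 → q = 0.9×0.37×0.75 = 0.2498 m³/s
Panel 3-4: Δb = 1.4 m, d̄ = (0.49+0.43)/2 = 0.46, v̄ = (0.90+0.88)/2 = 0.89 → q = 1.4×0.46×0.89 = 0.5732 m³/s
Panel 4-5: Δb = 1.4 m, d̄ = (0.43+0.58)/2 = 0.505, v̄ = (0.88+0.85)/2 = 0.865 → q = 1.4×0.505×0.865 = 0.6116 m³/s
Panel 5-6: Δb = 4.1 m, d̄ = (0.58+0.43)/2 = 0.505, v̄ = (0.85+0.76)/2 = 0.805 → q = 4.1×0.505×0.805 = 1.667 m³/s
Panel 6-7: Δb = 1.5 m, d̄ = (0.43+0.18)/2 = 0.305, v̄ = (0.76+0.53)/2 = 0.645 → q = 1.5×0.305×0.645 = 0.2951 m³/s
Q = Σ q = 3.509 m³/s
= 3.509 × 3600 = 12630 m³/h

12600 m³/h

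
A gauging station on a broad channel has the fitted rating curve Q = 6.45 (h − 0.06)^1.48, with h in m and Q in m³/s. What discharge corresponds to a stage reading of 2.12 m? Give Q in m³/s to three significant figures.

Q = 6.45 × (2.12 − 0.06)^1.48 = 6.45 × 2.06^1.48 = 18.80 m³/s

18.8 m³/s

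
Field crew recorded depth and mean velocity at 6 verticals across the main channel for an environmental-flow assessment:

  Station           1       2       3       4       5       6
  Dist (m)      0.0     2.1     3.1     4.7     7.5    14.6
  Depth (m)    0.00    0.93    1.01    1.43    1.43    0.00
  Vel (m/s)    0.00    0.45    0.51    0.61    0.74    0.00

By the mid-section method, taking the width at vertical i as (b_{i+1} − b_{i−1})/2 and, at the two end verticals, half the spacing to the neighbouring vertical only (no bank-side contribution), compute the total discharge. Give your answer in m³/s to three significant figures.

8.48 m³/s

w_2 = (3.1 − 0.0)/2 = 1.55 m; q_2 = 0.45 × 0.93 × 1.55 = 0.6487 m³/s
w_3 = (4.7 − 2.1)/2 = 1.3 m; q_3 = 0.51 × 1.01 × 1.3 = 0.6696 m³/s
w_4 = (7.5 − 3.1)/2 = 2.2 m; q_4 = 0.61 × 1.43 × 2.2 = 1.919 m³/s
w_5 = (14.6 − 4.7)/2 = 4.95 m; q_5 = 0.74 × 1.43 × 4.95 = 5.238 m³/s
Stations 1, 6 contribute zero (depth or velocity is 0).
Q = Σ qᵢ = 8.475 m³/s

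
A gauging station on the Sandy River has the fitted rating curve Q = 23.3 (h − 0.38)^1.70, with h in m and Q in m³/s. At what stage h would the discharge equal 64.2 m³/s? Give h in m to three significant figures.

h − h₀ = (Q/C)^(1/b) = (64.2/23.3)^(1/1.70) = 1.815 m
h = 0.38 + 1.815 = 2.195 m

2.20 m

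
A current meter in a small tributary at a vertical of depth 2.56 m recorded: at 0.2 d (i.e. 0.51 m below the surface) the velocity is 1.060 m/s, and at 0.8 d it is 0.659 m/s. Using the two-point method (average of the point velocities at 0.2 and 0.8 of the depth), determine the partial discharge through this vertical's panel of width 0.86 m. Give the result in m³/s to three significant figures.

v̄ = (1.060 + 0.659) / 2 = 0.8595 m/s
q = v̄ × d × w = 0.8595 × 2.56 × 0.86 = 1.892 m³/s

1.89 m³/s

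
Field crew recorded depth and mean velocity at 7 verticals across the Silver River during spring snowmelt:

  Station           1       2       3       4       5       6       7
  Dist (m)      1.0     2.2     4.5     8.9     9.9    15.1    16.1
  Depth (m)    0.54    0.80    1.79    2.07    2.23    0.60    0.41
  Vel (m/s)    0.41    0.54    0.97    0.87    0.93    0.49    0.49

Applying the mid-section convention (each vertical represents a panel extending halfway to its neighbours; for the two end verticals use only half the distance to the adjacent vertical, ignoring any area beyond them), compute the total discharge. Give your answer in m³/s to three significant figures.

w_1 = (2.2 − 1.0)/2 = 0.6 m; q_1 = 0.41 × 0.54 × 0.6 = 0.1328 m³/s
w_2 = (4.5 − 1.0)/2 = 1.75 m; q_2 = 0.54 × 0.80 × 1.75 = 0.7560 m³/s
w_3 = (8.9 − 2.2)/2 = 3.35 m; q_3 = 0.97 × 1.79 × 3.35 = 5.817 m³/s
w_4 = (9.9 − 4.5)/2 = 2.7 m; q_4 = 0.87 × 2.07 × 2.7 = 4.862 m³/s
w_5 = (15.1 − 8.9)/2 = 3.1 m; q_5 = 0.93 × 2.23 × 3.1 = 6.429 m³/s
w_6 = (16.1 − 9.9)/2 = 3.1 m; q_6 = 0.49 × 0.60 × 3.1 = 0.9114 m³/s
w_7 = (16.1 − 15.1)/2 = 0.5 m; q_7 = 0.49 × 0.41 × 0.5 = 0.1005 m³/s
Q = Σ qᵢ = 19.01 m³/s

19.0 m³/s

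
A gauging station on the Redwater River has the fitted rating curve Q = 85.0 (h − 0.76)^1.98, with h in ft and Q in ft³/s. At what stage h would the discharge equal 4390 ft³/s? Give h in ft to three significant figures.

h − h₀ = (Q/C)^(1/b) = (4390/85.0)^(1/1.98) = 7.331 ft
h = 0.76 + 7.331 = 8.091 ft

8.09 ft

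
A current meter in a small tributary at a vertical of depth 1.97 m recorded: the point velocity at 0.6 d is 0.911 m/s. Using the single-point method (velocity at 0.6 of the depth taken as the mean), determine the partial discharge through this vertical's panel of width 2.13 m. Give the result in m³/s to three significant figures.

3.82 m³/s

v̄ = v₀.₆ = 0.911 m/s
q = v̄ × d × w = 0.9110 × 1.97 × 2.13 = 3.823 m³/s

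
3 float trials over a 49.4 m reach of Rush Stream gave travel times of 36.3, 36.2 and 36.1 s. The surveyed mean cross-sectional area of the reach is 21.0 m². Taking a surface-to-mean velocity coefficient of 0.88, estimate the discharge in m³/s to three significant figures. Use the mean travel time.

t̄ = (36.3 + 36.2 + 36.1) / 3 = 36.2 s
v_surface = L / t̄ = 49.4 / 36.2 = 1.365 m/s
v_mean = 0.88 × 1.365 = 1.201 m/s
Q = A × v_mean = 21.0 × 1.201 = 25.22 m³/s

25.2 m³/s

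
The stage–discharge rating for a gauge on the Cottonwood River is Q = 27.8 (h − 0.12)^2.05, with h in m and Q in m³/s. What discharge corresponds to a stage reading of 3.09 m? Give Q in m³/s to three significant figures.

Q = 27.8 × (3.09 − 0.12)^2.05 = 27.8 × 2.97^2.05 = 258.9 m³/s

259 m³/s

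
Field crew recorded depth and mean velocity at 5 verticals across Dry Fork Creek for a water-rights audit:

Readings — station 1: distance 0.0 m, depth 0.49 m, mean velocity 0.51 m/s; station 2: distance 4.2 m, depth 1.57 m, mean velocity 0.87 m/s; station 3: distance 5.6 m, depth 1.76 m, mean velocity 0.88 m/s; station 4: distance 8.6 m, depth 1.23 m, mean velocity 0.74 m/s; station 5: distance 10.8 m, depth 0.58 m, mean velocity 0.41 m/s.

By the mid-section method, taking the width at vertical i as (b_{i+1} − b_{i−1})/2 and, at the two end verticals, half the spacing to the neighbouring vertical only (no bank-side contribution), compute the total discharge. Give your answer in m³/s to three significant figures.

w_1 = (4.2 − 0.0)/2 = 2.1 m; q_1 = 0.51 × 0.49 × 2.1 = 0.5248 m³/s
w_2 = (5.6 − 0.0)/2 = 2.8 m; q_2 = 0.87 × 1.57 × 2.8 = 3.825 m³/s
w_3 = (8.6 − 4.2)/2 = 2.2 m; q_3 = 0.88 × 1.76 × 2.2 = 3.407 m³/s
w_4 = (10.8 − 5.6)/2 = 2.6 m; q_4 = 0.74 × 1.23 × 2.6 = 2.367 m³/s
w_5 = (10.8 − 8.6)/2 = 1.1 m; q_5 = 0.41 × 0.58 × 1.1 = 0.2616 m³/s
Q = Σ qᵢ = 10.38 m³/s

10.4 m³/s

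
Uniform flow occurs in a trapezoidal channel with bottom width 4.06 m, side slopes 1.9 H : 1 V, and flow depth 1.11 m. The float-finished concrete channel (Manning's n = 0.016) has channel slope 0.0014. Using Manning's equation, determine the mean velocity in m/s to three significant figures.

A = (b + z·y)·y = (4.06 + 1.9×1.11)×1.11 = 6.848 m²
P = b + 2y√(1+z²) = 4.06 + 2×1.11×√(1+1.9²) = 8.827 m
R = A/P = 6.848/8.827 = 0.7758 m
Q = (1/n)·A·R^(2/3)·S^(1/2) = (1/0.016) × 6.848 × 0.7758^(2/3) × 0.0014^(1/2) = 13.52 m³/s
V = Q/A = 13.52/6.848 = 1.974 m/s

1.97 m/s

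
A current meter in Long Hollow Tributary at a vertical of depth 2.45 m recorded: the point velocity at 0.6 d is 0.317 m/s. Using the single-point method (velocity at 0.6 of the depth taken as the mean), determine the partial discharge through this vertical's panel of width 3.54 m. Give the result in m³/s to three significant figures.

v̄ = v₀.₆ = 0.317 m/s
q = v̄ × d × w = 0.3170 × 2.45 × 3.54 = 2.749 m³/s

2.75 m³/s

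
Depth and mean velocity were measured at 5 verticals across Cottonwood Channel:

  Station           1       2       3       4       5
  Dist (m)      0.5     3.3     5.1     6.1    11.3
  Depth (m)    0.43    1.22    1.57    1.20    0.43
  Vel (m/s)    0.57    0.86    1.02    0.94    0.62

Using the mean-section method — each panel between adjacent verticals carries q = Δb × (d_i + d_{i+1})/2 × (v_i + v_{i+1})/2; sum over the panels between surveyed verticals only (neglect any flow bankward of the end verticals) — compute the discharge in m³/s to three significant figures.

8.67 m³/s

Panel 1-2: Δb = 2.8 m, d̄ = (0.43+1.22)/2 = 0.825, v̄ = (0.57+0.86)/2 = 0.715 → q = 2.8×0.825×0.715 = 1.652 m³/s
Panel 2-3: Δb = 1.8 m, d̄ = (1.22+1.57)/2 = 1.395, v̄ = (0.86+1.02)/2 = 0.94 → q = 1.8×1.395×0.94 = 2.360 m³/s
Panel 3-4: Δb = 1 m, d̄ = (1.57+1.20)/2 = 1.385, v̄ = (1.02+0.94)/2 = 0.98 → q = 1×1.385×0.98 = 1.357 m³/s
Panel 4-5: Δb = 5.2 m, d̄ = (1.20+0.43)/2 = 0.815, v̄ = (0.94+0.62)/2 = 0.78 → q = 5.2×0.815×0.78 = 3.306 m³/s
Q = Σ q = 8.675 m³/s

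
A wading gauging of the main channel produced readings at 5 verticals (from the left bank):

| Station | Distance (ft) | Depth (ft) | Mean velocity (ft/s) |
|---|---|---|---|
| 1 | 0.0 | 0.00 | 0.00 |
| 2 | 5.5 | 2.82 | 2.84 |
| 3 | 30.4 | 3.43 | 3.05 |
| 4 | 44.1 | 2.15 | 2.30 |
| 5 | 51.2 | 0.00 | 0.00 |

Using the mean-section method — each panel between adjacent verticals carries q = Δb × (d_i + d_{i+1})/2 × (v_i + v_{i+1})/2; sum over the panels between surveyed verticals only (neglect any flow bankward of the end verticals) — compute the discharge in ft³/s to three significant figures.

351 ft³/s

Panel 1-2: Δb = 5.5 ft, d̄ = (0.00+2.82)/2 = 1.41, v̄ = (0.00+2.84)/2 = 1.42 → q = 5.5×1.41×1.42 = 11.01 ft³/s
Panel 2-3: Δb = 24.9 ft, d̄ = (2.82+3.43)/2 = 3.125, v̄ = (2.84+3.05)/2 = 2.945 → q = 24.9×3.125×2.945 = 229.2 ft³/s
Panel 3-4: Δb = 13.7 ft, d̄ = (3.43+2.15)/2 = 2.79, v̄ = (3.05+2.30)/2 = 2.675 → q = 13.7×2.79×2.675 = 102.2 ft³/s
Panel 4-5: Δb = 7.1 ft, d̄ = (2.15+0.00)/2 = 1.075, v̄ = (2.30+0.00)/2 = 1.15 → q = 7.1×1.075×1.15 = 8.777 ft³/s
Q = Σ q = 351.2 ft³/s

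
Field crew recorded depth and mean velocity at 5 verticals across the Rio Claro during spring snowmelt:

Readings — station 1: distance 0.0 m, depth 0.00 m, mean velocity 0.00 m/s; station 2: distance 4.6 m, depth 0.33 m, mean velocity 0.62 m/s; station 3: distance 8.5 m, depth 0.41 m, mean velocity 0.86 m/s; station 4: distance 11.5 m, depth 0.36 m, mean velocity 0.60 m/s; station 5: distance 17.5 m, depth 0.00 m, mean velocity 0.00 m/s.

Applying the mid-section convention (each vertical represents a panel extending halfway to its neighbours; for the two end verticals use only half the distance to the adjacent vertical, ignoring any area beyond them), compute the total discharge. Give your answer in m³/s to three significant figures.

w_2 = (8.5 − 0.0)/2 = 4.25 m; q_2 = 0.62 × 0.33 × 4.25 = 0.8696 m³/s
w_3 = (11.5 − 4.6)/2 = 3.45 m; q_3 = 0.86 × 0.41 × 3.45 = 1.216 m³/s
w_4 = (17.5 − 8.5)/2 = 4.5 m; q_4 = 0.60 × 0.36 × 4.5 = 0.9720 m³/s
Stations 1, 5 contribute zero (depth or velocity is 0).
Q = Σ qᵢ = 3.058 m³/s

3.06 m³/s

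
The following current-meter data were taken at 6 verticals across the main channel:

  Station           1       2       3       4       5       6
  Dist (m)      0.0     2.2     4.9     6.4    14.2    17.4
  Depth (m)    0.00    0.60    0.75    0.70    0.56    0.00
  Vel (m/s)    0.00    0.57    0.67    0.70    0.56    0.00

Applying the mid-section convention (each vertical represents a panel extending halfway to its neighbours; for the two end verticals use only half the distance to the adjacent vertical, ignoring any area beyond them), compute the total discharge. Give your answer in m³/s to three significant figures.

w_2 = (4.9 − 0.0)/2 = 2.45 m; q_2 = 0.57 × 0.60 × 2.45 = 0.8379 m³/s
w_3 = (6.4 − 2.2)/2 = 2.1 m; q_3 = 0.67 × 0.75 × 2.1 = 1.055 m³/s
w_4 = (14.2 − 4.9)/2 = 4.65 m; q_4 = 0.70 × 0.70 × 4.65 = 2.279 m³/s
w_5 = (17.4 − 6.4)/2 = 5.5 m; q_5 = 0.56 × 0.56 × 5.5 = 1.725 m³/s
Stations 1, 6 contribute zero (depth or velocity is 0).
Q = Σ qᵢ = 5.896 m³/s

5.90 m³/s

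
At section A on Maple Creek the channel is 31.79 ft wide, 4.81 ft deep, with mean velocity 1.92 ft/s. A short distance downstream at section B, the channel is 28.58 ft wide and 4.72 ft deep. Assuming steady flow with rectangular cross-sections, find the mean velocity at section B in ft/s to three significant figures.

Q = A₁V₁ = (31.79×4.81) × 1.92 = 293.6 ft³/s
A₂ = 28.58 × 4.72 = 134.9 ft²
V₂ = Q/A₂ = 293.6/134.9 = 2.176 ft/s

2.18 ft/s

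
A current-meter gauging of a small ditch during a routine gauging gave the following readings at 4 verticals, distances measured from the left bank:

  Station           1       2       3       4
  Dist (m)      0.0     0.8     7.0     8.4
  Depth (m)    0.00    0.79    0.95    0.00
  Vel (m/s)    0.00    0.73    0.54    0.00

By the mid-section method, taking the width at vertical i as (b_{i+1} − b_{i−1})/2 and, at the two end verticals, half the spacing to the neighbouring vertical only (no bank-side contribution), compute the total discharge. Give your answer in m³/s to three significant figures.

w_2 = (7.0 − 0.0)/2 = 3.5 m; q_2 = 0.73 × 0.79 × 3.5 = 2.018 m³/s
w_3 = (8.4 − 0.8)/2 = 3.8 m; q_3 = 0.54 × 0.95 × 3.8 = 1.949 m³/s
Stations 1, 4 contribute zero (depth or velocity is 0).
Q = Σ qᵢ = 3.968 m³/s

3.97 m³/s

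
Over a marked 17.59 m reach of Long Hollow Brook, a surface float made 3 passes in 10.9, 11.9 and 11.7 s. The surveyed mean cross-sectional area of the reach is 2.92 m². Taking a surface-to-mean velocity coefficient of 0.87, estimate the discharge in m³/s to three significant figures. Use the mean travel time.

t̄ = (10.9 + 11.9 + 11.7) / 3 = 11.5 s
v_surface = L / t̄ = 17.59 / 11.5 = 1.530 m/s
v_mean = 0.87 × 1.530 = 1.331 m/s
Q = A × v_mean = 2.92 × 1.331 = 3.886 m³/s

3.89 m³/s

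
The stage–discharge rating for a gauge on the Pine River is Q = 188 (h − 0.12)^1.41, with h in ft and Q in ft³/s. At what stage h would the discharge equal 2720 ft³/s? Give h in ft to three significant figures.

6.77 ft

h − h₀ = (Q/C)^(1/b) = (2720/188)^(1/1.41) = 6.653 ft
h = 0.12 + 6.653 = 6.773 ft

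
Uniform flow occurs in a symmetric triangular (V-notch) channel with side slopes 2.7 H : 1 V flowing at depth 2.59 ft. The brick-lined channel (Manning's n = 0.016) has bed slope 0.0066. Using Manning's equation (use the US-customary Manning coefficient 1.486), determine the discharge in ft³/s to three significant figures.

A = z·y² = 2.7×2.59² = 18.11 ft²
P = 2y√(1+z²) = 2×2.59×√(1+2.7²) = 14.91 ft
R = A/P = 18.11/14.91 = 1.214 ft
Q = (1.486/n)·A·R^(2/3)·S^(1/2) = (1.486/0.016) × 18.11 × 1.214^(2/3) × 0.0066^(1/2) = 155.6 ft³/s

156 ft³/s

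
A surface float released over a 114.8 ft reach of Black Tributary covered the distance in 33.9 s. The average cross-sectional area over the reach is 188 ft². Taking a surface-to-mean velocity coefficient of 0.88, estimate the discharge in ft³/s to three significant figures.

560 ft³/s

v_surface = L / t̄ = 114.8 / 33.9 = 3.386 ft/s
v_mean = 0.88 × 3.386 = 2.980 ft/s
Q = A × v_mean = 188 × 2.980 = 560.3 ft³/s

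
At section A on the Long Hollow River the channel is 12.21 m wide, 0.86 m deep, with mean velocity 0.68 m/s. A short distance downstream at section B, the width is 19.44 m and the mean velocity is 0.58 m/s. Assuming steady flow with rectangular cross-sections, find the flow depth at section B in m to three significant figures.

Q = A₁V₁ = (12.21×0.86) × 0.68 = 7.140 m³/s
d₂ = Q/(b₂ V₂) = 7.140/(19.44×0.58) = 0.6333 m

0.633 m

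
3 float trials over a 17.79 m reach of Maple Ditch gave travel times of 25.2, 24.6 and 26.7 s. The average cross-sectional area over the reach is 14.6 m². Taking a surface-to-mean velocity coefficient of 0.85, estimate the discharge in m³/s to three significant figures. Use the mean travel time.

8.66 m³/s

t̄ = (25.2 + 24.6 + 26.7) / 3 = 25.5 s
v_surface = L / t̄ = 17.79 / 25.5 = 0.6976 m/s
v_mean = 0.85 × 0.6976 = 0.5930 m/s
Q = A × v_mean = 14.6 × 0.5930 = 8.658 m³/s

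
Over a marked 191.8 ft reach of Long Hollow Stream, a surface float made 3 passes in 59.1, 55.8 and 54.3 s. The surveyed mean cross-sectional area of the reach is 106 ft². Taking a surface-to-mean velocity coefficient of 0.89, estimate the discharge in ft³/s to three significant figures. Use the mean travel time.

321 ft³/s

t̄ = (59.1 + 55.8 + 54.3) / 3 = 56.4 s
v_surface = L / t̄ = 191.8 / 56.4 = 3.401 ft/s
v_mean = 0.89 × 3.401 = 3.027 ft/s
Q = A × v_mean = 106 × 3.027 = 320.8 ft³/s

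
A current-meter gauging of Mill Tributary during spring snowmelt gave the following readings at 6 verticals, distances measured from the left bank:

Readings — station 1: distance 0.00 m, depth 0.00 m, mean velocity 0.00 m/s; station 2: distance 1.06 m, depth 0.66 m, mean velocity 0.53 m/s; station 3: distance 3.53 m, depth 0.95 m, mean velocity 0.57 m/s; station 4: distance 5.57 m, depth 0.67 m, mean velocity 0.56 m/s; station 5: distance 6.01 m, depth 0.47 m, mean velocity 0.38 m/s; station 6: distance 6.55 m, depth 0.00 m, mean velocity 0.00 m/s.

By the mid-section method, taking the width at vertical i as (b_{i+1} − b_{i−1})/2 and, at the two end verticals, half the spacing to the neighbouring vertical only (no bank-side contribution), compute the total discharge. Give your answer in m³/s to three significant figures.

2.39 m³/s

w_2 = (3.53 − 0.00)/2 = 1.765 m; q_2 = 0.53 × 0.66 × 1.765 = 0.6174 m³/s
w_3 = (5.57 − 1.06)/2 = 2.255 m; q_3 = 0.57 × 0.95 × 2.255 = 1.221 m³/s
w_4 = (6.01 − 3.53)/2 = 1.24 m; q_4 = 0.56 × 0.67 × 1.24 = 0.4652 m³/s
w_5 = (6.55 − 5.57)/2 = 0.49 m; q_5 = 0.38 × 0.47 × 0.49 = 0.08751 m³/s
Stations 1, 6 contribute zero (depth or velocity is 0).
Q = Σ qᵢ = 2.391 m³/s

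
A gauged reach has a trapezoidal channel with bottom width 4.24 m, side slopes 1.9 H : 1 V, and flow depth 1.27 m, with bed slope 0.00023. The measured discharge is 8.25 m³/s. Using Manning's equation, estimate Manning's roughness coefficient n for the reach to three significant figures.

A = (b + z·y)·y = (4.24 + 1.9×1.27)×1.27 = 8.449 m²
P = b + 2y√(1+z²) = 4.24 + 2×1.27×√(1+1.9²) = 9.694 m
R = A/P = 8.449/9.694 = 0.8716 m
n = (1/Q)·A·R^(2/3)·S^(1/2) = (1/8.25) × 8.449 × 0.9125 × 0.01517 = 0.01417

0.0142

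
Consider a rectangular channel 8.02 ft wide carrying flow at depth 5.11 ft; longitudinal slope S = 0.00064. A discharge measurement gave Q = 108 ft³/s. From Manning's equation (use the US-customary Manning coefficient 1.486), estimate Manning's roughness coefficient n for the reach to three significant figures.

A = b·y = 8.02 × 5.11 = 40.98 ft²
P = b + 2y = 8.02 + 2×5.11 = 18.24 ft
R = A/P = 40.98/18.24 = 2.247 ft
n = (1.486/Q)·A·R^(2/3)·S^(1/2) = (1.486/108) × 40.98 × 1.715 × 0.02530 = 0.02447

0.0245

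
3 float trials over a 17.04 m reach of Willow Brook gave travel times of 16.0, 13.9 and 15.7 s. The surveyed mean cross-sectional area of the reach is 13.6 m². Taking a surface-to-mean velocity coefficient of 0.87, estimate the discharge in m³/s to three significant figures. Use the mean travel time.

t̄ = (16.0 + 13.9 + 15.7) / 3 = 15.2 s
v_surface = L / t̄ = 17.04 / 15.2 = 1.121 m/s
v_mean = 0.87 × 1.121 = 0.9753 m/s
Q = A × v_mean = 13.6 × 0.9753 = 13.26 m³/s

13.3 m³/s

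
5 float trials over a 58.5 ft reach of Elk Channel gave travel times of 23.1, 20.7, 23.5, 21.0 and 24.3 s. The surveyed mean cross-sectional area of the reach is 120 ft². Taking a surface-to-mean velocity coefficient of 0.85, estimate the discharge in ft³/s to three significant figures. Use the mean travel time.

265 ft³/s

t̄ = (23.1 + 20.7 + 23.5 + 21.0 + 24.3) / 5 = 22.52 s
v_surface = L / t̄ = 58.5 / 22.52 = 2.598 ft/s
v_mean = 0.85 × 2.598 = 2.208 ft/s
Q = A × v_mean = 120 × 2.208 = 265.0 ft³/s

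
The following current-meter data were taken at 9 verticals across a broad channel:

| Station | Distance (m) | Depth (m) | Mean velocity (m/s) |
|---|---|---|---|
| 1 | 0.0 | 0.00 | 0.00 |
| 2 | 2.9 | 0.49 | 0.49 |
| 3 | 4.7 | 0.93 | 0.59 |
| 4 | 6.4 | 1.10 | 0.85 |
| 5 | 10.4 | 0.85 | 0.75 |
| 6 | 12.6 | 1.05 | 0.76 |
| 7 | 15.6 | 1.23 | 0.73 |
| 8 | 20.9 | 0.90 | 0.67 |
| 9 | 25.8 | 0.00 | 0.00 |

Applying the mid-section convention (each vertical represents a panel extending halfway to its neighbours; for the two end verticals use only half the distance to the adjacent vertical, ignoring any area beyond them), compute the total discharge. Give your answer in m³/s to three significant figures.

15.0 m³/s

w_2 = (4.7 − 0.0)/2 = 2.35 m; q_2 = 0.49 × 0.49 × 2.35 = 0.5642 m³/s
w_3 = (6.4 − 2.9)/2 = 1.75 m; q_3 = 0.59 × 0.93 × 1.75 = 0.9602 m³/s
w_4 = (10.4 − 4.7)/2 = 2.85 m; q_4 = 0.85 × 1.10 × 2.85 = 2.665 m³/s
w_5 = (12.6 − 6.4)/2 = 3.1 m; q_5 = 0.75 × 0.85 × 3.1 = 1.976 m³/s
w_6 = (15.6 − 10.4)/2 = 2.6 m; q_6 = 0.76 × 1.05 × 2.6 = 2.075 m³/s
w_7 = (20.9 − 12.6)/2 = 4.15 m; q_7 = 0.73 × 1.23 × 4.15 = 3.726 m³/s
w_8 = (25.8 − 15.6)/2 = 5.1 m; q_8 = 0.67 × 0.90 × 5.1 = 3.075 m³/s
Stations 1, 9 contribute zero (depth or velocity is 0).
Q = Σ qᵢ = 15.04 m³/s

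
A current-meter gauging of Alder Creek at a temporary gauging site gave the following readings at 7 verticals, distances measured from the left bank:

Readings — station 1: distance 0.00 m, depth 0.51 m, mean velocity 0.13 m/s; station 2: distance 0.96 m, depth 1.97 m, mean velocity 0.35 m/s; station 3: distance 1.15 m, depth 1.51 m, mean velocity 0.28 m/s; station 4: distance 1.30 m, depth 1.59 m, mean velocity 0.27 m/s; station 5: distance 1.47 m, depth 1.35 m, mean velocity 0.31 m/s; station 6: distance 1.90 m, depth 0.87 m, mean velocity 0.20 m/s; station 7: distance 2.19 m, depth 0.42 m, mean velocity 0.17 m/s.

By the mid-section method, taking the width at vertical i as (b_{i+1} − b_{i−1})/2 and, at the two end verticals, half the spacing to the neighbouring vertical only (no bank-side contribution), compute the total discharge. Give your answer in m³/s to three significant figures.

w_1 = (0.96 − 0.00)/2 = 0.48 m; q_1 = 0.13 × 0.51 × 0.48 = 0.03182 m³/s
w_2 = (1.15 − 0.00)/2 = 0.575 m; q_2 = 0.35 × 1.97 × 0.575 = 0.3965 m³/s
w_3 = (1.30 − 0.96)/2 = 0.17 m; q_3 = 0.28 × 1.51 × 0.17 = 0.07188 m³/s
w_4 = (1.47 − 1.15)/2 = 0.16 m; q_4 = 0.27 × 1.59 × 0.16 = 0.06869 m³/s
w_5 = (1.90 − 1.30)/2 = 0.3 m; q_5 = 0.31 × 1.35 × 0.3 = 0.1256 m³/s
w_6 = (2.19 − 1.47)/2 = 0.36 m; q_6 = 0.20 × 0.87 × 0.36 = 0.06264 m³/s
w_7 = (2.19 − 1.90)/2 = 0.145 m; q_7 = 0.17 × 0.42 × 0.145 = 0.01035 m³/s
Q = Σ qᵢ = 0.7674 m³/s

0.767 m³/s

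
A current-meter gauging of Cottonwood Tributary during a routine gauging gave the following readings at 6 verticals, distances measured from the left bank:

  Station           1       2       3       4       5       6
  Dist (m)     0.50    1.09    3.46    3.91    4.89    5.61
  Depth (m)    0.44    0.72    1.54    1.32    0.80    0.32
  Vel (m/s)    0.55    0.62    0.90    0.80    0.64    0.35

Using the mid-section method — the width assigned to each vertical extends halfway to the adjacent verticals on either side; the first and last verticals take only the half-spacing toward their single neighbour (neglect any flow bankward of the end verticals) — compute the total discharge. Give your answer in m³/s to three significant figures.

w_1 = (1.09 − 0.50)/2 = 0.295 m; q_1 = 0.55 × 0.44 × 0.295 = 0.07139 m³/s
w_2 = (3.46 − 0.50)/2 = 1.48 m; q_2 = 0.62 × 0.72 × 1.48 = 0.6607 m³/s
w_3 = (3.91 − 1.09)/2 = 1.41 m; q_3 = 0.90 × 1.54 × 1.41 = 1.954 m³/s
w_4 = (4.89 − 3.46)/2 = 0.715 m; q_4 = 0.80 × 1.32 × 0.715 = 0.7550 m³/s
w_5 = (5.61 − 3.91)/2 = 0.85 m; q_5 = 0.64 × 0.80 × 0.85 = 0.4352 m³/s
w_6 = (5.61 − 4.89)/2 = 0.36 m; q_6 = 0.35 × 0.32 × 0.36 = 0.04032 m³/s
Q = Σ qᵢ = 3.917 m³/s

3.92 m³/s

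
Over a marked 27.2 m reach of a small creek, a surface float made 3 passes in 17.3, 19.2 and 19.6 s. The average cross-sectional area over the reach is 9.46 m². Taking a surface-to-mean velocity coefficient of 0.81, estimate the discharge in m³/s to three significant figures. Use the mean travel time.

t̄ = (17.3 + 19.2 + 19.6) / 3 = 18.7 s
v_surface = L / t̄ = 27.2 / 18.7 = 1.455 m/s
v_mean = 0.81 × 1.455 = 1.178 m/s
Q = A × v_mean = 9.46 × 1.178 = 11.15 m³/s

11.1 m³/s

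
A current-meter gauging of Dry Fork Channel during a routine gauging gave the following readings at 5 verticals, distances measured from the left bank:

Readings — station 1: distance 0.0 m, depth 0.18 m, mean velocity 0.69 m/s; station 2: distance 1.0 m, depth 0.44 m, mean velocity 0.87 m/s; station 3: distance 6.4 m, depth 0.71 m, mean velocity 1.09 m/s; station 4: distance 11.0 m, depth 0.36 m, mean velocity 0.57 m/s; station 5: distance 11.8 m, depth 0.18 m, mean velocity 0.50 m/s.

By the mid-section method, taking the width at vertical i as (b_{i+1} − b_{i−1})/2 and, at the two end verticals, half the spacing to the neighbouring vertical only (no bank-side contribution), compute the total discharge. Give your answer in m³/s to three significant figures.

w_1 = (1.0 − 0.0)/2 = 0.5 m; q_1 = 0.69 × 0.18 × 0.5 = 0.06210 m³/s
w_2 = (6.4 − 0.0)/2 = 3.2 m; q_2 = 0.87 × 0.44 × 3.2 = 1.225 m³/s
w_3 = (11.0 − 1.0)/2 = 5 m; q_3 = 1.09 × 0.71 × 5 = 3.870 m³/s
w_4 = (11.8 − 6.4)/2 = 2.7 m; q_4 = 0.57 × 0.36 × 2.7 = 0.5540 m³/s
w_5 = (11.8 − 11.0)/2 = 0.4 m; q_5 = 0.50 × 0.18 × 0.4 = 0.03600 m³/s
Q = Σ qᵢ = 5.747 m³/s

5.75 m³/s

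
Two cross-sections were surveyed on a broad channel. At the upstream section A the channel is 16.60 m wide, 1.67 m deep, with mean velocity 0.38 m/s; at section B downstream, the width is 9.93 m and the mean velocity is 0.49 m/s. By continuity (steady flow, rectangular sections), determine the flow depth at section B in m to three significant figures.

Q = A₁V₁ = (16.60×1.67) × 0.38 = 10.53 m³/s
d₂ = Q/(b₂ V₂) = 10.53/(9.93×0.49) = 2.165 m

2.17 m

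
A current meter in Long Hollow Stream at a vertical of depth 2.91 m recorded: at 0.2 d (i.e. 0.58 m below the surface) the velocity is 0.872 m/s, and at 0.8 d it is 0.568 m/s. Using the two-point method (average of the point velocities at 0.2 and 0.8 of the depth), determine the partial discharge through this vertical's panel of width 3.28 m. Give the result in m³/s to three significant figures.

6.87 m³/s

v̄ = (0.872 + 0.568) / 2 = 0.7200 m/s
q = v̄ × d × w = 0.7200 × 2.91 × 3.28 = 6.872 m³/s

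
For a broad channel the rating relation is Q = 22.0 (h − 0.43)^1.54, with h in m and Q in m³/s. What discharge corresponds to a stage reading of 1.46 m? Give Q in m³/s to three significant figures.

23.0 m³/s

Q = 22.0 × (1.46 − 0.43)^1.54 = 22.0 × 1.03^1.54 = 23.02 m³/s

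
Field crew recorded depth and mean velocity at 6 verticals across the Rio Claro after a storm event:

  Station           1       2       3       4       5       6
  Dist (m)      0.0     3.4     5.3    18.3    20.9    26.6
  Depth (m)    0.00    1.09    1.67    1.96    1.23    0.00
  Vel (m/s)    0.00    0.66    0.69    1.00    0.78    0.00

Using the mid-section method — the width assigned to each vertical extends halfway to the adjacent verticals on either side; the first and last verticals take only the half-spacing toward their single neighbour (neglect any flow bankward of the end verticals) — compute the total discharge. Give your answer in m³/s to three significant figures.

29.8 m³/s

w_2 = (5.3 − 0.0)/2 = 2.65 m; q_2 = 0.66 × 1.09 × 2.65 = 1.906 m³/s
w_3 = (18.3 − 3.4)/2 = 7.45 m; q_3 = 0.69 × 1.67 × 7.45 = 8.585 m³/s
w_4 = (20.9 − 5.3)/2 = 7.8 m; q_4 = 1.00 × 1.96 × 7.8 = 15.29 m³/s
w_5 = (26.6 − 18.3)/2 = 4.15 m; q_5 = 0.78 × 1.23 × 4.15 = 3.982 m³/s
Stations 1, 6 contribute zero (depth or velocity is 0).
Q = Σ qᵢ = 29.76 m³/s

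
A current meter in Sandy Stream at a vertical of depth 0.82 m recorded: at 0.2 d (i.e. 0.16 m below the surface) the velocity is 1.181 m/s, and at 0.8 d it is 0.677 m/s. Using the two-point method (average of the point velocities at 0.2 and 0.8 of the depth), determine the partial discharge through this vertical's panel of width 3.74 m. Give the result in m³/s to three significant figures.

2.85 m³/s

v̄ = (1.181 + 0.677) / 2 = 0.9290 m/s
q = v̄ × d × w = 0.9290 × 0.82 × 3.74 = 2.849 m³/s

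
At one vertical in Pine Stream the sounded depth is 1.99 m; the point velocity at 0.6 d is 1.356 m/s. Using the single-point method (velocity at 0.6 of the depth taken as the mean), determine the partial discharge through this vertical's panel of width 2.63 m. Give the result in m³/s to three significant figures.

7.10 m³/s

v̄ = v₀.₆ = 1.356 m/s
q = v̄ × d × w = 1.356 × 1.99 × 2.63 = 7.097 m³/s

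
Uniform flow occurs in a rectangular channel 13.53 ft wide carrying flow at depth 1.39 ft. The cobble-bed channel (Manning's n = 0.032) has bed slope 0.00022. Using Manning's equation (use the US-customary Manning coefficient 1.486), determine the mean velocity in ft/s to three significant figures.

A = b·y = 13.53 × 1.39 = 18.81 ft²
P = b + 2y = 13.53 + 2×1.39 = 16.31 ft
R = A/P = 18.81/16.31 = 1.153 ft
Q = (1.486/n)·A·R^(2/3)·S^(1/2) = (1.486/0.032) × 18.81 × 1.153^(2/3) × 0.00022^(1/2) = 14.24 ft³/s
V = Q/A = 14.24/18.81 = 0.7574 ft/s

0.757 ft/s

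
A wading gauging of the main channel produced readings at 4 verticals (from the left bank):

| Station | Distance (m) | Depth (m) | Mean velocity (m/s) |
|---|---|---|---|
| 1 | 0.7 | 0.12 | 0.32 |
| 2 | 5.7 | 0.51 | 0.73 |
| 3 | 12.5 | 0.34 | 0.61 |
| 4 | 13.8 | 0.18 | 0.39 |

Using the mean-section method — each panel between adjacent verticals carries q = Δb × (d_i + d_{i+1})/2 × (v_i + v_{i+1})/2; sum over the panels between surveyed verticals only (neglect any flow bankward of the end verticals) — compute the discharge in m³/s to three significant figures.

2.93 m³/s

Panel 1-2: Δb = 5 m, d̄ = (0.12+0.51)/2 = 0.315, v̄ = (0.32+0.73)/2 = 0.525 → q = 5×0.315×0.525 = 0.8269 m³/s
Panel 2-3: Δb = 6.8 m, d̄ = (0.51+0.34)/2 = 0.425, v̄ = (0.73+0.61)/2 = 0.67 → q = 6.8×0.425×0.67 = 1.936 m³/s
Panel 3-4: Δb = 1.3 m, d̄ = (0.34+0.18)/2 = 0.26, v̄ = (0.61+0.39)/2 = 0.5 → q = 1.3×0.26×0.5 = 0.1690 m³/s
Q = Σ q = 2.932 m³/s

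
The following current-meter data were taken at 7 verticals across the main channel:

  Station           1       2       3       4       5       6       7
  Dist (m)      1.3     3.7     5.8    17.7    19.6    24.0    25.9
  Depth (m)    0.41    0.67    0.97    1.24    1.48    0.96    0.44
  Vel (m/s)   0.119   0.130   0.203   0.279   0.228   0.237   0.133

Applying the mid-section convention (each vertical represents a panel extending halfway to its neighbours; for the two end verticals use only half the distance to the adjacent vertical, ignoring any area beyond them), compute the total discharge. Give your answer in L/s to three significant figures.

5860 L/s

w_1 = (3.7 − 1.3)/2 = 1.2 m; q_1 = 0.119 × 0.41 × 1.2 = 0.05855 m³/s
w_2 = (5.8 − 1.3)/2 = 2.25 m; q_2 = 0.130 × 0.67 × 2.25 = 0.1960 m³/s
w_3 = (17.7 − 3.7)/2 = 7 m; q_3 = 0.203 × 0.97 × 7 = 1.378 m³/s
w_4 = (19.6 − 5.8)/2 = 6.9 m; q_4 = 0.279 × 1.24 × 6.9 = 2.387 m³/s
w_5 = (24.0 − 17.7)/2 = 3.15 m; q_5 = 0.228 × 1.48 × 3.15 = 1.063 m³/s
w_6 = (25.9 − 19.6)/2 = 3.15 m; q_6 = 0.237 × 0.96 × 3.15 = 0.7167 m³/s
w_7 = (25.9 − 24.0)/2 = 0.95 m; q_7 = 0.133 × 0.44 × 0.95 = 0.05559 m³/s
Q = Σ qᵢ = 5.855 m³/s
= 5.855 × 1000 = 5855 L/s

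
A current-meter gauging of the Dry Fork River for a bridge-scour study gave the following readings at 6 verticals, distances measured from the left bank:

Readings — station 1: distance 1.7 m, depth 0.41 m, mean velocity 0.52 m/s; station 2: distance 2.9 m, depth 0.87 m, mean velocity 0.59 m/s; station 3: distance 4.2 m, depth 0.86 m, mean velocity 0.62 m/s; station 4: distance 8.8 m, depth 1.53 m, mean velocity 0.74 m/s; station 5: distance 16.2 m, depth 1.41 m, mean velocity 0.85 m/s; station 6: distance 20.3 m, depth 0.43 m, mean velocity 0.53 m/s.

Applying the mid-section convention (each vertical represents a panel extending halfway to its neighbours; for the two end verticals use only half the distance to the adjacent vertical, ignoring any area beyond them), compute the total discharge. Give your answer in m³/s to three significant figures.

16.5 m³/s

w_1 = (2.9 − 1.7)/2 = 0.6 m; q_1 = 0.52 × 0.41 × 0.6 = 0.1279 m³/s
w_2 = (4.2 − 1.7)/2 = 1.25 m; q_2 = 0.59 × 0.87 × 1.25 = 0.6416 m³/s
w_3 = (8.8 − 2.9)/2 = 2.95 m; q_3 = 0.62 × 0.86 × 2.95 = 1.573 m³/s
w_4 = (16.2 − 4.2)/2 = 6 m; q_4 = 0.74 × 1.53 × 6 = 6.793 m³/s
w_5 = (20.3 − 8.8)/2 = 5.75 m; q_5 = 0.85 × 1.41 × 5.75 = 6.891 m³/s
w_6 = (20.3 − 16.2)/2 = 2.05 m; q_6 = 0.53 × 0.43 × 2.05 = 0.4672 m³/s
Q = Σ qᵢ = 16.49 m³/s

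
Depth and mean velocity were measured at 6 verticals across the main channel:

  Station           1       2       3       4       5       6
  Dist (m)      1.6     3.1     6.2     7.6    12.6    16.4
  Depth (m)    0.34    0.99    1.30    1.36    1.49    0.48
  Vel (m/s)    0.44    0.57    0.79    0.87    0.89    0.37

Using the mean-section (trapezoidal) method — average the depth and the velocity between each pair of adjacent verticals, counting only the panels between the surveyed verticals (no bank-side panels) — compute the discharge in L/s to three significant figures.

13100 L/s

Panel 1-2: Δb = 1.5 m, d̄ = (0.34+0.99)/2 = 0.665, v̄ = (0.44+0.57)/2 = 0.505 → q = 1.5×0.665×0.505 = 0.5037 m³/s
Panel 2-3: Δb = 3.1 m, d̄ = (0.99+1.30)/2 = 1.145, v̄ = (0.57+0.79)/2 = 0.68 → q = 3.1×1.145×0.68 = 2.414 m³/s
Panel 3-4: Δb = 1.4 m, d̄ = (1.30+1.36)/2 = 1.33, v̄ = (0.79+0.87)/2 = 0.83 → q = 1.4×1.33×0.83 = 1.545 m³/s
Panel 4-5: Δb = 5 m, d̄ = (1.36+1.49)/2 = 1.425, v̄ = (0.87+0.89)/2 = 0.88 → q = 5×1.425×0.88 = 6.270 m³/s
Panel 5-6: Δb = 3.8 m, d̄ = (1.49+0.48)/2 = 0.985, v̄ = (0.89+0.37)/2 = 0.63 → q = 3.8×0.985×0.63 = 2.358 m³/s
Q = Σ q = 13.09 m³/s
= 13.09 × 1000 = 13090 L/s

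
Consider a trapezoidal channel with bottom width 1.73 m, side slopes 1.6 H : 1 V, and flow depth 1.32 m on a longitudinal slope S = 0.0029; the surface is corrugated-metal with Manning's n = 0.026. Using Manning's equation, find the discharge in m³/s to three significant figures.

A = (b + z·y)·y = (1.73 + 1.6×1.32)×1.32 = 5.071 m²
P = b + 2y√(1+z²) = 1.73 + 2×1.32×√(1+1.6²) = 6.711 m
R = A/P = 5.071/6.711 = 0.7557 m
Q = (1/n)·A·R^(2/3)·S^(1/2) = (1/0.026) × 5.071 × 0.7557^(2/3) × 0.0029^(1/2) = 8.715 m³/s

8.71 m³/s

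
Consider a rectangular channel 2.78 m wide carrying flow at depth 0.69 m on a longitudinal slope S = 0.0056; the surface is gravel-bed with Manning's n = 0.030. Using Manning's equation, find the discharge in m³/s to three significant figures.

2.86 m³/s

A = b·y = 2.78 × 0.69 = 1.918 m²
P = b + 2y = 2.78 + 2×0.69 = 4.160 m
R = A/P = 1.918/4.160 = 0.4611 m
Q = (1/n)·A·R^(2/3)·S^(1/2) = (1/0.030) × 1.918 × 0.4611^(2/3) × 0.0056^(1/2) = 2.856 m³/s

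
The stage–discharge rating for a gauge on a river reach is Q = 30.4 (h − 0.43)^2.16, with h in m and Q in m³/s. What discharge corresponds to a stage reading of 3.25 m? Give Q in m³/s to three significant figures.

Q = 30.4 × (3.25 − 0.43)^2.16 = 30.4 × 2.82^2.16 = 285.4 m³/s

285 m³/s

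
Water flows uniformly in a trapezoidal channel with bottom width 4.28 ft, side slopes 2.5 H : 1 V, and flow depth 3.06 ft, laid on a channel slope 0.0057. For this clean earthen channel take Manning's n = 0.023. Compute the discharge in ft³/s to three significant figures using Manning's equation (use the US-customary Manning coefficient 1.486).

259 ft³/s

A = (b + z·y)·y = (4.28 + 2.5×3.06)×3.06 = 36.51 ft²
P = b + 2y√(1+z²) = 4.28 + 2×3.06×√(1+2.5²) = 20.76 ft
R = A/P = 36.51/20.76 = 1.759 ft
Q = (1.486/n)·A·R^(2/3)·S^(1/2) = (1.486/0.023) × 36.51 × 1.759^(2/3) × 0.0057^(1/2) = 259.4 ft³/s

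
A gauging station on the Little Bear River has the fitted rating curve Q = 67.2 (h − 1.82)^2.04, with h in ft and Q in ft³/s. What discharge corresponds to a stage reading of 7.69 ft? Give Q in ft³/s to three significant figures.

2490 ft³/s

Q = 67.2 × (7.69 − 1.82)^2.04 = 67.2 × 5.87^2.04 = 2485 ft³/s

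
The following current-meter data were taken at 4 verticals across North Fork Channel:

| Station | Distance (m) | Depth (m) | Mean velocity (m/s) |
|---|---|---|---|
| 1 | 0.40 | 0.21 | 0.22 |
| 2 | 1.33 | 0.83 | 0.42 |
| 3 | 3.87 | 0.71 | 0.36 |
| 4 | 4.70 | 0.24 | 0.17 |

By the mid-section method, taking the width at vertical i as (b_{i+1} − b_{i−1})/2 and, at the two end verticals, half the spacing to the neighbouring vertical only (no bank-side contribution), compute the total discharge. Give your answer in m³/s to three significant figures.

w_1 = (1.33 − 0.40)/2 = 0.465 m; q_1 = 0.22 × 0.21 × 0.465 = 0.02148 m³/s
w_2 = (3.87 − 0.40)/2 = 1.735 m; q_2 = 0.42 × 0.83 × 1.735 = 0.6048 m³/s
w_3 = (4.70 − 1.33)/2 = 1.685 m; q_3 = 0.36 × 0.71 × 1.685 = 0.4307 m³/s
w_4 = (4.70 − 3.87)/2 = 0.415 m; q_4 = 0.17 × 0.24 × 0.415 = 0.01693 m³/s
Q = Σ qᵢ = 1.074 m³/s

1.07 m³/s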